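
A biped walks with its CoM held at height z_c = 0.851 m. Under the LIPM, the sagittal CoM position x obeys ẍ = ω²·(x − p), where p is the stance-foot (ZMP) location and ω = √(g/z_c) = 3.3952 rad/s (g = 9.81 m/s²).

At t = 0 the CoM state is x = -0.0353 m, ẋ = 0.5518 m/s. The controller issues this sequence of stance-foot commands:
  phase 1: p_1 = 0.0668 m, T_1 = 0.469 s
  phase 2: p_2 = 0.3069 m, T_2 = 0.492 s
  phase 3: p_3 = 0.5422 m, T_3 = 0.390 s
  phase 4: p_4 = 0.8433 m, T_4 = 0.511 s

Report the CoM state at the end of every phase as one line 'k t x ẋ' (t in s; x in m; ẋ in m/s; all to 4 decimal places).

1 0.4690 0.1884 0.5956
2 0.9610 0.4304 0.6072
3 1.3510 0.6296 0.5593
4 1.8620 0.6713 -0.3575

phase 1: p=0.0668, T=0.469, ωT=1.592349, cosh=2.559364, sinh=2.355917; start (x,ẋ)=(-0.035300, 0.551800) → end (x,ẋ)=(0.188381, 0.595579)
phase 2: p=0.3069, T=0.492, ωT=1.670438, cosh=2.751331, sinh=2.563166; start (x,ẋ)=(0.188381, 0.595579) → end (x,ẋ)=(0.430440, 0.607226)
phase 3: p=0.5422, T=0.390, ωT=1.324128, cosh=2.012470, sinh=1.746436; start (x,ẋ)=(0.430440, 0.607226) → end (x,ẋ)=(0.629633, 0.559343)
phase 4: p=0.8433, T=0.511, ωT=1.734947, cosh=2.922519, sinh=2.746109; start (x,ẋ)=(0.629633, 0.559343) → end (x,ẋ)=(0.671263, -0.357451)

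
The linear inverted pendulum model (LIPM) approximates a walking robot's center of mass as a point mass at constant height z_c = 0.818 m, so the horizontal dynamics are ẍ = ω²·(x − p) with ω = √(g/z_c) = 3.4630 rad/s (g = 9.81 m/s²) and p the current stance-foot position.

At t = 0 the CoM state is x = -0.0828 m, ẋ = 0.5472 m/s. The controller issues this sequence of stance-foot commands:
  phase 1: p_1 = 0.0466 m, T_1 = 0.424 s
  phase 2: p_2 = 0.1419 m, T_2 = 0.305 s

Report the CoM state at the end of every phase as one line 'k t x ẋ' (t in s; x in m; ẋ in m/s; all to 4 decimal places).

phase 1: p=0.0466, T=0.424, ωT=1.468312, cosh=2.286107, sinh=2.055793; start (x,ẋ)=(-0.082800, 0.547200) → end (x,ẋ)=(0.075620, 0.329732)
phase 2: p=0.1419, T=0.305, ωT=1.056215, cosh=1.611618, sinh=1.263849; start (x,ẋ)=(0.075620, 0.329732) → end (x,ẋ)=(0.155421, 0.241315)

1 0.4240 0.0756 0.3297
2 0.7290 0.1554 0.2413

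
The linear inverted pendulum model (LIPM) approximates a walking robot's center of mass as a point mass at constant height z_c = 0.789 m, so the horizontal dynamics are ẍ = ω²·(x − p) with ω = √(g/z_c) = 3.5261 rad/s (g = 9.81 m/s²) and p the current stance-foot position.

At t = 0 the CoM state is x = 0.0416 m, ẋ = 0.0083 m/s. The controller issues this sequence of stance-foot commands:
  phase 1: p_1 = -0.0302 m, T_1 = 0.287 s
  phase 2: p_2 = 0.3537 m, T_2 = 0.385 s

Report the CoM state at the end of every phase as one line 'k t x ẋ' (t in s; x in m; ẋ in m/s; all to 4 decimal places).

phase 1: p=-0.0302, T=0.287, ωT=1.011991, cosh=1.557283, sinh=1.193789; start (x,ẋ)=(0.041600, 0.008300) → end (x,ẋ)=(0.084423, 0.315162)
phase 2: p=0.3537, T=0.385, ωT=1.357549, cosh=2.071972, sinh=1.814681; start (x,ẋ)=(0.084423, 0.315162) → end (x,ẋ)=(-0.042039, -1.070030)

1 0.2870 0.0844 0.3152
2 0.6720 -0.0420 -1.0700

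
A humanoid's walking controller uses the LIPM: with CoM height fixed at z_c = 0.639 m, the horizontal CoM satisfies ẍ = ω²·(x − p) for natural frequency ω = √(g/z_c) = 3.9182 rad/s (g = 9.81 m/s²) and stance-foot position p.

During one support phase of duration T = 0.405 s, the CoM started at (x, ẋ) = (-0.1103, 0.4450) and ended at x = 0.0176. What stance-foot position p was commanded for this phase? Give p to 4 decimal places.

p = -0.0210

ωT = 3.9182·0.405 = 1.586871; cosh(ωT) = 2.546497, sinh(ωT) = 2.341932
x(T) = p + (x₀−p)·cosh(ωT) + (ẋ₀/ω)·sinh(ωT) ⇒ p·(1 − cosh) = x(T) − x₀·cosh − (ẋ₀/ω)·sinh
numerator   = 0.0176 − (-0.1103)·2.546497 − (0.4450/3.9182)·2.341932 = 0.032499
denominator = 1 − 2.546497 = -1.546497
p = 0.032499 / -1.546497 = -0.0210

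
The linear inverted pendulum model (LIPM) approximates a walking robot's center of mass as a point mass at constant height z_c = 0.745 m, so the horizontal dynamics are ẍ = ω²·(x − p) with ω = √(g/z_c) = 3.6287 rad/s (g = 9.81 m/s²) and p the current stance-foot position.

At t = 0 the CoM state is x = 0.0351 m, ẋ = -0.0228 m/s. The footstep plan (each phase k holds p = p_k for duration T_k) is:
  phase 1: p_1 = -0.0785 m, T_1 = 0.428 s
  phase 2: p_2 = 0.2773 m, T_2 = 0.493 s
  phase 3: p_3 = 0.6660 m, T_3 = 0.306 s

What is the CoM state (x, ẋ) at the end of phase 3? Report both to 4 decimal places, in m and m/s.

x = 1.3776, ẋ = 3.1129

phase 1: p=-0.0785, T=0.428, ωT=1.553084, cosh=2.468808, sinh=2.257213; start (x,ẋ)=(0.035100, -0.022800) → end (x,ẋ)=(0.187774, 0.874180)
phase 2: p=0.2773, T=0.493, ωT=1.788949, cosh=3.075149, sinh=2.908013; start (x,ẋ)=(0.187774, 0.874180) → end (x,ẋ)=(0.702556, 1.743528)
phase 3: p=0.6660, T=0.306, ωT=1.110382, cosh=1.682476, sinh=1.353043; start (x,ẋ)=(0.702556, 1.743528) → end (x,ẋ)=(1.377618, 3.112924)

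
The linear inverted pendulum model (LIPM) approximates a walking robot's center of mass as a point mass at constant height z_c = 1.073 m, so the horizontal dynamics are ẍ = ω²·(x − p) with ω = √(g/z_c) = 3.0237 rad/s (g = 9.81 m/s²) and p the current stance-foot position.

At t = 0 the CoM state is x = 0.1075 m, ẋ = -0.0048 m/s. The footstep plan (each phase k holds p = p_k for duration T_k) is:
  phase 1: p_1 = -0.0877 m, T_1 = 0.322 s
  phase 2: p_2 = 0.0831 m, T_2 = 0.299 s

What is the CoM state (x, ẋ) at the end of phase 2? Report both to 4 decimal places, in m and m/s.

phase 1: p=-0.0877, T=0.322, ωT=0.973631, cosh=1.512625, sinh=1.134916; start (x,ẋ)=(0.107500, -0.004800) → end (x,ẋ)=(0.205763, 0.662597)
phase 2: p=0.0831, T=0.299, ωT=0.904086, cosh=1.437293, sinh=1.032381; start (x,ẋ)=(0.205763, 0.662597) → end (x,ẋ)=(0.485633, 1.335251)

x = 0.4856, ẋ = 1.3353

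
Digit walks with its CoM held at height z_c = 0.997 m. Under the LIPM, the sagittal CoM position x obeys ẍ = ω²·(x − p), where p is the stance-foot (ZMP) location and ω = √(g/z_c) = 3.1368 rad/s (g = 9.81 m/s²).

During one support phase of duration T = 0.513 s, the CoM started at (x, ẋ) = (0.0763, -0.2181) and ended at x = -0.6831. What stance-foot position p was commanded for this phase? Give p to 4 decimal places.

p = 0.4468

ωT = 3.1368·0.513 = 1.609178; cosh(ωT) = 2.599377, sinh(ωT) = 2.399325
x(T) = p + (x₀−p)·cosh(ωT) + (ẋ₀/ω)·sinh(ωT) ⇒ p·(1 − cosh) = x(T) − x₀·cosh − (ẋ₀/ω)·sinh
numerator   = -0.6831 − (0.0763)·2.599377 − (-0.2181/3.1368)·2.399325 = -0.714609
denominator = 1 − 2.599377 = -1.599377
p = -0.714609 / -1.599377 = 0.4468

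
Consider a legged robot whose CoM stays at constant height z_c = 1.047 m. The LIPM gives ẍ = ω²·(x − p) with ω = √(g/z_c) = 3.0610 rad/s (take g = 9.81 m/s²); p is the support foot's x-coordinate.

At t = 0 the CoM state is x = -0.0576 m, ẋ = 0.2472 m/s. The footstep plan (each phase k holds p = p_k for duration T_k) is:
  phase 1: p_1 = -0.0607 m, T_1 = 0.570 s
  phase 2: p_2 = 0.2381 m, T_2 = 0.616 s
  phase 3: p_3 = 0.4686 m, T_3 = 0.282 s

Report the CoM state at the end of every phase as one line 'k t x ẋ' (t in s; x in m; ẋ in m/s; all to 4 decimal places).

phase 1: p=-0.0607, T=0.570, ωT=1.744770, cosh=2.949635, sinh=2.774950; start (x,ẋ)=(-0.057600, 0.247200) → end (x,ẋ)=(0.172543, 0.755482)
phase 2: p=0.2381, T=0.616, ωT=1.885576, cosh=3.370945, sinh=3.219204; start (x,ẋ)=(0.172543, 0.755482) → end (x,ẋ)=(0.811639, 1.900690)
phase 3: p=0.4686, T=0.282, ωT=0.863202, cosh=1.396274, sinh=0.974465; start (x,ẋ)=(0.811639, 1.900690) → end (x,ẋ)=(1.552658, 3.677114)

1 0.5700 0.1725 0.7555
2 1.1860 0.8116 1.9007
3 1.4680 1.5527 3.6771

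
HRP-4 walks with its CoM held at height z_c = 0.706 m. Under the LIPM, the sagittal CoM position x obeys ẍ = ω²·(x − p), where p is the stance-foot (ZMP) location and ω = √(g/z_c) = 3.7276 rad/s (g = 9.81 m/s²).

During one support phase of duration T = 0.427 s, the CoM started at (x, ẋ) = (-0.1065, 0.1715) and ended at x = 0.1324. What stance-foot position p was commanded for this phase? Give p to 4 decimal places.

ωT = 3.7276·0.427 = 1.591685; cosh(ωT) = 2.557801, sinh(ωT) = 2.354219
x(T) = p + (x₀−p)·cosh(ωT) + (ẋ₀/ω)·sinh(ωT) ⇒ p·(1 − cosh) = x(T) − x₀·cosh − (ẋ₀/ω)·sinh
numerator   = 0.1324 − (-0.1065)·2.557801 − (0.1715/3.7276)·2.354219 = 0.296493
denominator = 1 − 2.557801 = -1.557801
p = 0.296493 / -1.557801 = -0.1903

p = -0.1903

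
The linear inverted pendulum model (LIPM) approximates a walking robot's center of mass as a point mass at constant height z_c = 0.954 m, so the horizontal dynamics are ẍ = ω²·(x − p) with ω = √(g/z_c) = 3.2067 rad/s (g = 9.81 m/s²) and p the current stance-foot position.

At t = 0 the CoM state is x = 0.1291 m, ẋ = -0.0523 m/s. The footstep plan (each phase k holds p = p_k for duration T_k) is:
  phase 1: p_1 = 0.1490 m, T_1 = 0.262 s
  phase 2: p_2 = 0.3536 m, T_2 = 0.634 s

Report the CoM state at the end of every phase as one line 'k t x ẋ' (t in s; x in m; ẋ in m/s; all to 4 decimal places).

phase 1: p=0.1490, T=0.262, ωT=0.840155, cosh=1.374185, sinh=0.942542; start (x,ẋ)=(0.129100, -0.052300) → end (x,ẋ)=(0.106281, -0.132017)
phase 2: p=0.3536, T=0.634, ωT=2.033048, cosh=3.884132, sinh=3.753196; start (x,ẋ)=(0.106281, -0.132017) → end (x,ẋ)=(-0.761534, -3.489344)

1 0.2620 0.1063 -0.1320
2 0.8960 -0.7615 -3.4893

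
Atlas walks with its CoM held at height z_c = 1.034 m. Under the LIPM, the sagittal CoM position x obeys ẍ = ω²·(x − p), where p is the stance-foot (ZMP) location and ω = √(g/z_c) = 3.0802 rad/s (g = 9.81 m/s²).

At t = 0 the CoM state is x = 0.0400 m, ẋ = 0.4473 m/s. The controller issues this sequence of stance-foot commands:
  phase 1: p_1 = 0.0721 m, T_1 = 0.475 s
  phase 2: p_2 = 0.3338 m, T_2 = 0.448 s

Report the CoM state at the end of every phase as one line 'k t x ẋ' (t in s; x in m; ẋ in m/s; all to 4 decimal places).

phase 1: p=0.0721, T=0.475, ωT=1.463095, cosh=2.275413, sinh=2.043894; start (x,ẋ)=(0.040000, 0.447300) → end (x,ẋ)=(0.295869, 0.815703)
phase 2: p=0.3338, T=0.448, ωT=1.379930, cosh=2.113109, sinh=1.861513; start (x,ẋ)=(0.295869, 0.815703) → end (x,ẋ)=(0.746617, 1.506181)

1 0.4750 0.2959 0.8157
2 0.9230 0.7466 1.5062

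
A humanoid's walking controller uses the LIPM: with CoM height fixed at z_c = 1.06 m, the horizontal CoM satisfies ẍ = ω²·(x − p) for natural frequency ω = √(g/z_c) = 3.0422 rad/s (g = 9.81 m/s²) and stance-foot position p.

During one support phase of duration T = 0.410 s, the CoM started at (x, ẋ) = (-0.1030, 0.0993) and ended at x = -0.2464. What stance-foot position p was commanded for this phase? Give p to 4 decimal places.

p = 0.1182

ωT = 3.0422·0.410 = 1.247302; cosh(ωT) = 1.884109, sinh(ωT) = 1.596830
x(T) = p + (x₀−p)·cosh(ωT) + (ẋ₀/ω)·sinh(ωT) ⇒ p·(1 − cosh) = x(T) − x₀·cosh − (ẋ₀/ω)·sinh
numerator   = -0.2464 − (-0.1030)·1.884109 − (0.0993/3.0422)·1.596830 = -0.104459
denominator = 1 − 1.884109 = -0.884109
p = -0.104459 / -0.884109 = 0.1182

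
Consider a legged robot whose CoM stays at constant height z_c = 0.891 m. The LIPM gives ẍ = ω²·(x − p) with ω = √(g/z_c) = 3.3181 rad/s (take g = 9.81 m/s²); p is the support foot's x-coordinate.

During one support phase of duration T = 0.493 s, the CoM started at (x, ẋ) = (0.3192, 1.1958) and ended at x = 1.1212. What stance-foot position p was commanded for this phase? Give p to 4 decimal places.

ωT = 3.3181·0.493 = 1.635823; cosh(ωT) = 2.664237, sinh(ωT) = 2.469445
x(T) = p + (x₀−p)·cosh(ωT) + (ẋ₀/ω)·sinh(ωT) ⇒ p·(1 − cosh) = x(T) − x₀·cosh − (ẋ₀/ω)·sinh
numerator   = 1.1212 − (0.3192)·2.664237 − (1.1958/3.3181)·2.469445 = -0.619181
denominator = 1 − 2.664237 = -1.664237
p = -0.619181 / -1.664237 = 0.3721

p = 0.3721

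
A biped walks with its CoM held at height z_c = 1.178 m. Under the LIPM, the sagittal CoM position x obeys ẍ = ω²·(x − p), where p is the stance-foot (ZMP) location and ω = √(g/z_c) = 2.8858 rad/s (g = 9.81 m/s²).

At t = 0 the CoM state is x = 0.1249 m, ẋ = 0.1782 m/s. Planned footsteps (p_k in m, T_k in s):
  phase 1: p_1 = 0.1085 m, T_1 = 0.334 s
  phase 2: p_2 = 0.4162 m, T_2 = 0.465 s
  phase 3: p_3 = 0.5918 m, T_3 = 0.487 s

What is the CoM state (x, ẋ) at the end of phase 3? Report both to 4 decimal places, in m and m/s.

x = -0.6000, ẋ = -3.2549

phase 1: p=0.1085, T=0.334, ωT=0.963857, cosh=1.501604, sinh=1.120185; start (x,ẋ)=(0.124900, 0.178200) → end (x,ẋ)=(0.202298, 0.320601)
phase 2: p=0.4162, T=0.465, ωT=1.341897, cosh=2.043822, sinh=1.782473; start (x,ẋ)=(0.202298, 0.320601) → end (x,ẋ)=(0.177049, -0.445028)
phase 3: p=0.5918, T=0.487, ωT=1.405385, cosh=2.161184, sinh=1.915911; start (x,ẋ)=(0.177049, -0.445028) → end (x,ẋ)=(-0.600011, -3.254918)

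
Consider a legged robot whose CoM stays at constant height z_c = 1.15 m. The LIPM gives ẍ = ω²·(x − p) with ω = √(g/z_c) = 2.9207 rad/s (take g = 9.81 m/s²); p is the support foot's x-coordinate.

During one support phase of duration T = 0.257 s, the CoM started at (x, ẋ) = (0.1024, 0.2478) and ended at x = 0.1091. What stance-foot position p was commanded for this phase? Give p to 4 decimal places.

ωT = 2.9207·0.257 = 0.750620; cosh(ωT) = 1.295193, sinh(ωT) = 0.823119
x(T) = p + (x₀−p)·cosh(ωT) + (ẋ₀/ω)·sinh(ωT) ⇒ p·(1 − cosh) = x(T) − x₀·cosh − (ẋ₀/ω)·sinh
numerator   = 0.1091 − (0.1024)·1.295193 − (0.2478/2.9207)·0.823119 = -0.093363
denominator = 1 − 1.295193 = -0.295193
p = -0.093363 / -0.295193 = 0.3163

p = 0.3163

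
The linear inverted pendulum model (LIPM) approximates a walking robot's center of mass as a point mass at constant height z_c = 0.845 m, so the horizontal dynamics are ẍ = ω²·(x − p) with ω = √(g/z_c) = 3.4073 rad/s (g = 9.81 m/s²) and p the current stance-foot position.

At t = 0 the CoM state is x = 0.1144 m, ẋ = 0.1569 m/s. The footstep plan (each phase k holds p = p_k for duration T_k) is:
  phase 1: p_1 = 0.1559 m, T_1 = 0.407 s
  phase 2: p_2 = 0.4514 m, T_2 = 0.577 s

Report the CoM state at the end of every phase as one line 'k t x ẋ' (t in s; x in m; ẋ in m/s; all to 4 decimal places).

1 0.4070 0.1541 0.0683
2 0.9840 -0.5611 -3.2984

phase 1: p=0.1559, T=0.407, ωT=1.386771, cosh=2.125894, sinh=1.876013; start (x,ẋ)=(0.114400, 0.156900) → end (x,ẋ)=(0.154062, 0.068279)
phase 2: p=0.4514, T=0.577, ωT=1.966012, cosh=3.641076, sinh=3.501062; start (x,ẋ)=(0.154062, 0.068279) → end (x,ẋ)=(-0.561071, -3.298381)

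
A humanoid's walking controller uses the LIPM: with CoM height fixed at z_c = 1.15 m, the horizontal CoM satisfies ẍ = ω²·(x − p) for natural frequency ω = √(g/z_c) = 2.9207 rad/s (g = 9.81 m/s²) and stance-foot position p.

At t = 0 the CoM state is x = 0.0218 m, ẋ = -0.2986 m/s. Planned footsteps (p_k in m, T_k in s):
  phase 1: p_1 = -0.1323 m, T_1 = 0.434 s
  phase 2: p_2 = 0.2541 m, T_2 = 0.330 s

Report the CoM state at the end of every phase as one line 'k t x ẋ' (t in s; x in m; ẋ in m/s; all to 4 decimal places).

1 0.4340 -0.0041 0.1637
2 0.7640 -0.0708 -0.5990

phase 1: p=-0.1323, T=0.434, ωT=1.267584, cosh=1.916885, sinh=1.635374; start (x,ẋ)=(0.021800, -0.298600) → end (x,ẋ)=(-0.004102, 0.163667)
phase 2: p=0.2541, T=0.330, ωT=0.963831, cosh=1.501575, sinh=1.120146; start (x,ẋ)=(-0.004102, 0.163667) → end (x,ẋ)=(-0.070840, -0.598977)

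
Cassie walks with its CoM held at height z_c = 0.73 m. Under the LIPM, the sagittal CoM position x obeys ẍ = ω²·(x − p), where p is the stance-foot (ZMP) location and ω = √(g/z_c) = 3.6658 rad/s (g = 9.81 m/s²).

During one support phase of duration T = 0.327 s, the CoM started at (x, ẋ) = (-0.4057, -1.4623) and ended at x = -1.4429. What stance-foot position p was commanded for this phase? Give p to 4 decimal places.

p = 0.1334

ωT = 3.6658·0.327 = 1.198717; cosh(ωT) = 1.808720, sinh(ωT) = 1.507139
x(T) = p + (x₀−p)·cosh(ωT) + (ẋ₀/ω)·sinh(ωT) ⇒ p·(1 − cosh) = x(T) − x₀·cosh − (ẋ₀/ω)·sinh
numerator   = -1.4429 − (-0.4057)·1.808720 − (-1.4623/3.6658)·1.507139 = -0.107900
denominator = 1 − 1.808720 = -0.808720
p = -0.107900 / -0.808720 = 0.1334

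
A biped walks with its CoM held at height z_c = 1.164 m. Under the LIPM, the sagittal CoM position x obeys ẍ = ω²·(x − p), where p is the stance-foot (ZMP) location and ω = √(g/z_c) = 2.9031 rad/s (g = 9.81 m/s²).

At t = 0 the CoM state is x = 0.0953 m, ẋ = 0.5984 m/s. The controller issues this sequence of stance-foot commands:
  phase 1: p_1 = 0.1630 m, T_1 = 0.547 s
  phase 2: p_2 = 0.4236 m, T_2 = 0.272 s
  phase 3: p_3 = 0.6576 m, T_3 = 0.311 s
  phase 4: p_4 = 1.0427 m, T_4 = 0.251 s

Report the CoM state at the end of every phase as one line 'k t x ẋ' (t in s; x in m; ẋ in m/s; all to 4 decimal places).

phase 1: p=0.1630, T=0.547, ωT=1.587996, cosh=2.549132, sinh=2.344798; start (x,ẋ)=(0.095300, 0.598400) → end (x,ẋ)=(0.473744, 1.064555)
phase 2: p=0.4236, T=0.272, ωT=0.789643, cosh=1.328309, sinh=0.874302; start (x,ẋ)=(0.473744, 1.064555) → end (x,ẋ)=(0.810809, 1.541332)
phase 3: p=0.6576, T=0.311, ωT=0.902864, cosh=1.436032, sinh=1.030625; start (x,ẋ)=(0.810809, 1.541332) → end (x,ẋ)=(1.424800, 2.671806)
phase 4: p=1.0427, T=0.251, ωT=0.728678, cosh=1.277443, sinh=0.794896; start (x,ẋ)=(1.424800, 2.671806) → end (x,ẋ)=(2.262377, 4.294838)

1 0.5470 0.4737 1.0646
2 0.8190 0.8108 1.5413
3 1.1300 1.4248 2.6718
4 1.3810 2.2624 4.2948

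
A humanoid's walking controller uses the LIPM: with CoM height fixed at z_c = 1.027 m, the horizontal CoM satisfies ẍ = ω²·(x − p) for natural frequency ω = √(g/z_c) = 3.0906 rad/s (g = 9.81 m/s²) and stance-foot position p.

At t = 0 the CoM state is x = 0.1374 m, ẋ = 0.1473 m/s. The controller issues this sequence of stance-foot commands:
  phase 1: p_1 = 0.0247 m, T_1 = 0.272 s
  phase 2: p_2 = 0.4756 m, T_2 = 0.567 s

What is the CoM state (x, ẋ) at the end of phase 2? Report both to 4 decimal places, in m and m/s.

x = 0.2105, ẋ = -0.5927

phase 1: p=0.0247, T=0.272, ωT=0.840643, cosh=1.374645, sinh=0.943212; start (x,ẋ)=(0.137400, 0.147300) → end (x,ẋ)=(0.224577, 0.531016)
phase 2: p=0.4756, T=0.567, ωT=1.752370, cosh=2.970810, sinh=2.797448; start (x,ẋ)=(0.224577, 0.531016) → end (x,ẋ)=(0.210505, -0.592748)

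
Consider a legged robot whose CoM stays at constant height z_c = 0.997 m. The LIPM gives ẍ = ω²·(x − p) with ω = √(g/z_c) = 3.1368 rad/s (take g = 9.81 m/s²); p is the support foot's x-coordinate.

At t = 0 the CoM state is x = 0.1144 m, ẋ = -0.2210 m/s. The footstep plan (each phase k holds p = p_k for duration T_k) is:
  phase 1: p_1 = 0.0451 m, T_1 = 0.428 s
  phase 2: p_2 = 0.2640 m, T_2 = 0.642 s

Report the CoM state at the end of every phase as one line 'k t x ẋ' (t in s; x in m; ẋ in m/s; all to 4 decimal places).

phase 1: p=0.0451, T=0.428, ωT=1.342550, cosh=2.044987, sinh=1.783809; start (x,ẋ)=(0.114400, -0.221000) → end (x,ẋ)=(0.061141, -0.064177)
phase 2: p=0.2640, T=0.642, ωT=2.013826, cosh=3.812700, sinh=3.679223; start (x,ẋ)=(0.061141, -0.064177) → end (x,ẋ)=(-0.584715, -2.585880)

1 0.4280 0.0611 -0.0642
2 1.0700 -0.5847 -2.5859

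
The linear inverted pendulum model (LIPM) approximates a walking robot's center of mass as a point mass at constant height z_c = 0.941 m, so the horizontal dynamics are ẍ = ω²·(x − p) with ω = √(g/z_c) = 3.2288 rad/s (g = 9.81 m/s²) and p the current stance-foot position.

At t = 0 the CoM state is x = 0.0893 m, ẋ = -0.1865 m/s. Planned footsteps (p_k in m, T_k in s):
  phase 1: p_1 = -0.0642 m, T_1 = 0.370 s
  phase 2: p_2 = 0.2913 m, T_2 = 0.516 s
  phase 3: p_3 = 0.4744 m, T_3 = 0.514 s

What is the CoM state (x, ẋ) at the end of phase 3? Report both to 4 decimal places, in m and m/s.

x = -0.5766, ẋ = -3.2472

phase 1: p=-0.0642, T=0.370, ωT=1.194656, cosh=1.802615, sinh=1.499807; start (x,ẋ)=(0.089300, -0.186500) → end (x,ẋ)=(0.125870, 0.407148)
phase 2: p=0.2913, T=0.516, ωT=1.666061, cosh=2.740137, sinh=2.551147; start (x,ẋ)=(0.125870, 0.407148) → end (x,ẋ)=(0.159697, -0.247026)
phase 3: p=0.4744, T=0.514, ωT=1.659603, cosh=2.723719, sinh=2.533505; start (x,ẋ)=(0.159697, -0.247026) → end (x,ẋ)=(-0.576594, -3.247159)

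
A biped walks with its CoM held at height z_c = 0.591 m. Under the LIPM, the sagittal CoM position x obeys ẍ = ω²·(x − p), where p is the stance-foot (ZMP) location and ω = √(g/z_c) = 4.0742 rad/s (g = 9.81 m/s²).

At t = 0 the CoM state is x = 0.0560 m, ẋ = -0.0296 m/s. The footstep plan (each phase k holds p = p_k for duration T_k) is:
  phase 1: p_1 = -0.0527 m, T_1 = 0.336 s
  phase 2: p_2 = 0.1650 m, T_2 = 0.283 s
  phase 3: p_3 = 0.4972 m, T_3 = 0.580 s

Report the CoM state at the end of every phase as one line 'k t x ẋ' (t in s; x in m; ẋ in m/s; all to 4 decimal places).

phase 1: p=-0.0527, T=0.336, ωT=1.368931, cosh=2.092763, sinh=1.838384; start (x,ẋ)=(0.056000, -0.029600) → end (x,ẋ)=(0.161427, 0.752211)
phase 2: p=0.1650, T=0.283, ωT=1.152999, cosh=1.741683, sinh=1.425994; start (x,ẋ)=(0.161427, 0.752211) → end (x,ẋ)=(0.422055, 1.289355)
phase 3: p=0.4972, T=0.580, ωT=2.363036, cosh=5.358644, sinh=5.264510; start (x,ẋ)=(0.422055, 1.289355) → end (x,ẋ)=(1.760578, 5.297445)

1 0.3360 0.1614 0.7522
2 0.6190 0.4221 1.2894
3 1.1990 1.7606 5.2974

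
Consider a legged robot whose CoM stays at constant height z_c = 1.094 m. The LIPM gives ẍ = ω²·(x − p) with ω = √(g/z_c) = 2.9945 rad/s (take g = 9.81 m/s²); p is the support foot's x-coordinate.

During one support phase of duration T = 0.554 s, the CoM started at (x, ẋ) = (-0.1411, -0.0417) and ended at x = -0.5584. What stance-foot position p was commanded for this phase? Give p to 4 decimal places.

ωT = 2.9945·0.554 = 1.658953; cosh(ωT) = 2.722073, sinh(ωT) = 2.531735
x(T) = p + (x₀−p)·cosh(ωT) + (ẋ₀/ω)·sinh(ωT) ⇒ p·(1 − cosh) = x(T) − x₀·cosh − (ẋ₀/ω)·sinh
numerator   = -0.5584 − (-0.1411)·2.722073 − (-0.0417/2.9945)·2.531735 = -0.139060
denominator = 1 − 2.722073 = -1.722073
p = -0.139060 / -1.722073 = 0.0808

p = 0.0808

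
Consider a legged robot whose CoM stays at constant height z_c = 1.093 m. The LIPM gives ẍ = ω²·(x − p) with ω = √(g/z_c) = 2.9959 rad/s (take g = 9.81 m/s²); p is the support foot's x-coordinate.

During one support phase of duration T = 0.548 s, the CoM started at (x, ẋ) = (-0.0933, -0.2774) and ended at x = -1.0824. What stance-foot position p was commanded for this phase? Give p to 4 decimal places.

p = 0.3588

ωT = 2.9959·0.548 = 1.641753; cosh(ωT) = 2.678928, sinh(ωT) = 2.485288
x(T) = p + (x₀−p)·cosh(ωT) + (ẋ₀/ω)·sinh(ωT) ⇒ p·(1 − cosh) = x(T) − x₀·cosh − (ẋ₀/ω)·sinh
numerator   = -1.0824 − (-0.0933)·2.678928 − (-0.2774/2.9959)·2.485288 = -0.602335
denominator = 1 − 2.678928 = -1.678928
p = -0.602335 / -1.678928 = 0.3588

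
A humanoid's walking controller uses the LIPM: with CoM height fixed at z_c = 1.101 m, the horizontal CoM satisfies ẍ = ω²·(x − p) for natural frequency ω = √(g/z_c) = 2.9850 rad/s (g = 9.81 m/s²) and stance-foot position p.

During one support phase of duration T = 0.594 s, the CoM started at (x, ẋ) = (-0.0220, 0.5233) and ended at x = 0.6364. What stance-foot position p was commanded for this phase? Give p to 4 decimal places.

ωT = 2.9850·0.594 = 1.773090; cosh(ωT) = 3.029415, sinh(ωT) = 2.859607
x(T) = p + (x₀−p)·cosh(ωT) + (ẋ₀/ω)·sinh(ωT) ⇒ p·(1 − cosh) = x(T) − x₀·cosh − (ẋ₀/ω)·sinh
numerator   = 0.6364 − (-0.0220)·3.029415 − (0.5233/2.9850)·2.859607 = 0.201730
denominator = 1 − 3.029415 = -2.029415
p = 0.201730 / -2.029415 = -0.0994

p = -0.0994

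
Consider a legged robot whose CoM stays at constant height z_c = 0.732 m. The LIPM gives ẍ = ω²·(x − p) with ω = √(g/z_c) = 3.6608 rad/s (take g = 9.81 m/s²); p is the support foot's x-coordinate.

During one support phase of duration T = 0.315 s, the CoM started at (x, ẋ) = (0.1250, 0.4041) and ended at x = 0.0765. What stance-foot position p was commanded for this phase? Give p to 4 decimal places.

ωT = 3.6608·0.315 = 1.153152; cosh(ωT) = 1.741902, sinh(ωT) = 1.426261
x(T) = p + (x₀−p)·cosh(ωT) + (ẋ₀/ω)·sinh(ωT) ⇒ p·(1 − cosh) = x(T) − x₀·cosh − (ẋ₀/ω)·sinh
numerator   = 0.0765 − (0.1250)·1.741902 − (0.4041/3.6608)·1.426261 = -0.298677
denominator = 1 − 1.741902 = -0.741902
p = -0.298677 / -0.741902 = 0.4026

p = 0.4026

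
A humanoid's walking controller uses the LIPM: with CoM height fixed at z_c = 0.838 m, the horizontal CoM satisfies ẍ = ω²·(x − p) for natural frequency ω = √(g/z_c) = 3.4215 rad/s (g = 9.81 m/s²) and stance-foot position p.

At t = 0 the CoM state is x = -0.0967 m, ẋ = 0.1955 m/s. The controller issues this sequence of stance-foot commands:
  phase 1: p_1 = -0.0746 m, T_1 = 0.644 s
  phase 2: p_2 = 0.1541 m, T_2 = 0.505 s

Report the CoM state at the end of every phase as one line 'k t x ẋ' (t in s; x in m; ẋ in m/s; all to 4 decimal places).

phase 1: p=-0.0746, T=0.644, ωT=2.203446, cosh=4.583295, sinh=4.472873; start (x,ẋ)=(-0.096700, 0.195500) → end (x,ẋ)=(0.079683, 0.557817)
phase 2: p=0.1541, T=0.505, ωT=1.727858, cosh=2.903123, sinh=2.725459; start (x,ẋ)=(0.079683, 0.557817) → end (x,ẋ)=(0.382398, 0.925464)

1 0.6440 0.0797 0.5578
2 1.1490 0.3824 0.9255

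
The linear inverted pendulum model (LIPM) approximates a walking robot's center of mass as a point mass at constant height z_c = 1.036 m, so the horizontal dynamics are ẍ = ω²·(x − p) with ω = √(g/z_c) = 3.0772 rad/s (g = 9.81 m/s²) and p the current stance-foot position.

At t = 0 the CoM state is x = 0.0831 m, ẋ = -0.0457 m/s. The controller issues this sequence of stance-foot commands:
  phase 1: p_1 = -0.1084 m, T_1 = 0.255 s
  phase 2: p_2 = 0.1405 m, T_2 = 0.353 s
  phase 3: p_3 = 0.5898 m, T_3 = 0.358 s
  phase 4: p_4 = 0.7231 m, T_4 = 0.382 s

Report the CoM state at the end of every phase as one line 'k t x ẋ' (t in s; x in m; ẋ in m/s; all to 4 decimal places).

1 0.2550 0.1323 0.4508
2 0.6080 0.3192 0.7107
3 0.9660 0.4469 0.0731
4 1.3480 0.2678 -1.1160

phase 1: p=-0.1084, T=0.255, ωT=0.784686, cosh=1.323991, sinh=0.867728; start (x,ẋ)=(0.083100, -0.045700) → end (x,ẋ)=(0.132257, 0.450832)
phase 2: p=0.1405, T=0.353, ωT=1.086252, cosh=1.650313, sinh=1.312834; start (x,ẋ)=(0.132257, 0.450832) → end (x,ẋ)=(0.319237, 0.710714)
phase 3: p=0.5898, T=0.358, ωT=1.101638, cosh=1.670708, sinh=1.338382; start (x,ẋ)=(0.319237, 0.710714) → end (x,ẋ)=(0.446882, 0.073090)
phase 4: p=0.7231, T=0.382, ωT=1.175490, cosh=1.774199, sinh=1.465532; start (x,ẋ)=(0.446882, 0.073090) → end (x,ẋ)=(0.267844, -1.115993)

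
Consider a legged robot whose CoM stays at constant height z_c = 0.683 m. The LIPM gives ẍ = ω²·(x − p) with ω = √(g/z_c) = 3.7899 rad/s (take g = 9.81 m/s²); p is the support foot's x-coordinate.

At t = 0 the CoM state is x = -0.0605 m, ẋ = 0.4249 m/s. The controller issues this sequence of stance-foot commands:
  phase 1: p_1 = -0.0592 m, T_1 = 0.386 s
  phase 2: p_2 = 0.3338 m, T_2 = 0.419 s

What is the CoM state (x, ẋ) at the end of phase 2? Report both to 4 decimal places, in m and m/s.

x = 0.5003, ẋ = 0.9557

phase 1: p=-0.0592, T=0.386, ωT=1.462901, cosh=2.275017, sinh=2.043454; start (x,ẋ)=(-0.060500, 0.424900) → end (x,ẋ)=(0.166942, 0.956587)
phase 2: p=0.3338, T=0.419, ωT=1.587968, cosh=2.549068, sinh=2.344727; start (x,ẋ)=(0.166942, 0.956587) → end (x,ẋ)=(0.500286, 0.955656)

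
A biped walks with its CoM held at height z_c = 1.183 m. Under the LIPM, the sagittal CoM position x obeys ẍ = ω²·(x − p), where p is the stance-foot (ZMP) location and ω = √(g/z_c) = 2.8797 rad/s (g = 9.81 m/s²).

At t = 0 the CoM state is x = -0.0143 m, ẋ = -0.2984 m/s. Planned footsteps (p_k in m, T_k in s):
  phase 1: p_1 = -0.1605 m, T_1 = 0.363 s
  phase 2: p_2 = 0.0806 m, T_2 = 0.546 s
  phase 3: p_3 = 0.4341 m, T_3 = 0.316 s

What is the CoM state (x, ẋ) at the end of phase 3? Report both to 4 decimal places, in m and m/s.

phase 1: p=-0.1605, T=0.363, ωT=1.045331, cosh=1.597958, sinh=1.246382; start (x,ẋ)=(-0.014300, -0.298400) → end (x,ẋ)=(-0.056031, 0.047912)
phase 2: p=0.0806, T=0.546, ωT=1.572316, cosh=2.512679, sinh=2.305115; start (x,ẋ)=(-0.056031, 0.047912) → end (x,ẋ)=(-0.224358, -0.786576)
phase 3: p=0.4341, T=0.316, ωT=0.909985, cosh=1.443408, sinh=1.040878; start (x,ẋ)=(-0.224358, -0.786576) → end (x,ẋ)=(-0.800635, -3.109024)

x = -0.8006, ẋ = -3.1090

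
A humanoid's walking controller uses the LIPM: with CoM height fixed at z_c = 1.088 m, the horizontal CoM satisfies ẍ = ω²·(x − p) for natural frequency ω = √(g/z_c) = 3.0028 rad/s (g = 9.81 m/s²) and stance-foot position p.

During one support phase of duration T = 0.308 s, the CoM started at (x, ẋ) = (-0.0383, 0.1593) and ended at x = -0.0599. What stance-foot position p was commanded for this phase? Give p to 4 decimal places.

p = 0.1315

ωT = 3.0028·0.308 = 0.924862; cosh(ωT) = 1.459054, sinh(ωT) = 1.062468
x(T) = p + (x₀−p)·cosh(ωT) + (ẋ₀/ω)·sinh(ωT) ⇒ p·(1 − cosh) = x(T) − x₀·cosh − (ẋ₀/ω)·sinh
numerator   = -0.0599 − (-0.0383)·1.459054 − (0.1593/3.0028)·1.062468 = -0.060383
denominator = 1 − 1.459054 = -0.459054
p = -0.060383 / -0.459054 = 0.1315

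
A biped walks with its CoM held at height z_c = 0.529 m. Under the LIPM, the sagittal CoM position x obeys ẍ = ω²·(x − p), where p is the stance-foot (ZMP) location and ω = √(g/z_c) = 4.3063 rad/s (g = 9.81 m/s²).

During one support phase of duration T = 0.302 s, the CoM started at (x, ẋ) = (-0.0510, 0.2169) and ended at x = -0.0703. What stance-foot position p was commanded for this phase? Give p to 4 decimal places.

ωT = 4.3063·0.302 = 1.300503; cosh(ωT) = 1.971768, sinh(ωT) = 1.699373
x(T) = p + (x₀−p)·cosh(ωT) + (ẋ₀/ω)·sinh(ωT) ⇒ p·(1 − cosh) = x(T) − x₀·cosh − (ẋ₀/ω)·sinh
numerator   = -0.0703 − (-0.0510)·1.971768 − (0.2169/4.3063)·1.699373 = -0.055334
denominator = 1 − 1.971768 = -0.971768
p = -0.055334 / -0.971768 = 0.0569

p = 0.0569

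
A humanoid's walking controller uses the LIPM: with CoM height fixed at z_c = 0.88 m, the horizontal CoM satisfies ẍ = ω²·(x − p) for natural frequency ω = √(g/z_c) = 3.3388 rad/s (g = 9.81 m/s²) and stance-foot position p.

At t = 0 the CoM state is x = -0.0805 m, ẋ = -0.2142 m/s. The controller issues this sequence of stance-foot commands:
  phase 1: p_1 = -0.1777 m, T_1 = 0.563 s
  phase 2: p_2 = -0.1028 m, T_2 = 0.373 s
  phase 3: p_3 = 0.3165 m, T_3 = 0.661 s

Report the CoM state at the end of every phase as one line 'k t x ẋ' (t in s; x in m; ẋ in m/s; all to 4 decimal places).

1 0.5630 -0.0571 0.3203
2 0.9360 0.1360 0.8455
3 1.5970 0.6229 1.1822

phase 1: p=-0.1777, T=0.563, ωT=1.879744, cosh=3.352230, sinh=3.199600; start (x,ẋ)=(-0.080500, -0.214200) → end (x,ẋ)=(-0.057133, 0.320323)
phase 2: p=-0.1028, T=0.373, ωT=1.245372, cosh=1.881031, sinh=1.593197; start (x,ẋ)=(-0.057133, 0.320323) → end (x,ẋ)=(0.135952, 0.845457)
phase 3: p=0.3165, T=0.661, ωT=2.206947, cosh=4.598981, sinh=4.488945; start (x,ẋ)=(0.135952, 0.845457) → end (x,ẋ)=(0.622862, 1.182242)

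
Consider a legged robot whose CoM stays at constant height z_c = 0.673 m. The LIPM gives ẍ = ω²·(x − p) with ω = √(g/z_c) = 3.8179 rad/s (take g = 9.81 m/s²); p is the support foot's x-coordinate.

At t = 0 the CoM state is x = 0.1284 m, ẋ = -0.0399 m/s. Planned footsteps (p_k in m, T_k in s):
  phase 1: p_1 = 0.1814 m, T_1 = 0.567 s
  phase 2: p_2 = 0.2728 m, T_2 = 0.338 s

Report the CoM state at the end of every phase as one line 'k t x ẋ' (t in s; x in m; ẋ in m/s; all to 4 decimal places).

phase 1: p=0.1814, T=0.567, ωT=2.164749, cosh=4.413598, sinh=4.298819; start (x,ẋ)=(0.128400, -0.039900) → end (x,ẋ)=(-0.097447, -1.045963)
phase 2: p=0.2728, T=0.338, ωT=1.290450, cosh=1.954785, sinh=1.679638; start (x,ẋ)=(-0.097447, -1.045963) → end (x,ẋ)=(-0.911111, -4.418909)

1 0.5670 -0.0974 -1.0460
2 0.9050 -0.9111 -4.4189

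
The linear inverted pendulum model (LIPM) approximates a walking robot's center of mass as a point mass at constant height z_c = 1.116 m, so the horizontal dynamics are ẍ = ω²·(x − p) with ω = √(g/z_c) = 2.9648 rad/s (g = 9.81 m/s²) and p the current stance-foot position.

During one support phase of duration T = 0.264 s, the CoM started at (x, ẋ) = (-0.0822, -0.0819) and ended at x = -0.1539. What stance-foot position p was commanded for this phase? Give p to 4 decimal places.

p = 0.0661

ωT = 2.9648·0.264 = 0.782707; cosh(ωT) = 1.322276, sinh(ωT) = 0.865110
x(T) = p + (x₀−p)·cosh(ωT) + (ẋ₀/ω)·sinh(ωT) ⇒ p·(1 − cosh) = x(T) − x₀·cosh − (ẋ₀/ω)·sinh
numerator   = -0.1539 − (-0.0822)·1.322276 − (-0.0819/2.9648)·0.865110 = -0.021311
denominator = 1 − 1.322276 = -0.322276
p = -0.021311 / -0.322276 = 0.0661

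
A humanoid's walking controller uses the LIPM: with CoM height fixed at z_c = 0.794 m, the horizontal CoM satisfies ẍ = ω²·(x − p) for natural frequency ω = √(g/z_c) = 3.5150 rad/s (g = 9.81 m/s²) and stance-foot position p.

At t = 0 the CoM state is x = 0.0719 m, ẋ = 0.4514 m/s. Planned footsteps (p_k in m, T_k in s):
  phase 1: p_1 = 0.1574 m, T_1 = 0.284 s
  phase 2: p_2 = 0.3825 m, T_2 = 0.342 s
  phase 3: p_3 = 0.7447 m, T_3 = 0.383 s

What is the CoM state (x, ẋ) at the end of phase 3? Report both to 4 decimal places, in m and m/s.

phase 1: p=0.1574, T=0.284, ωT=0.998260, cosh=1.541038, sinh=1.172518; start (x,ẋ)=(0.071900, 0.451400) → end (x,ẋ)=(0.176217, 0.343245)
phase 2: p=0.3825, T=0.342, ωT=1.202130, cosh=1.813875, sinh=1.513321; start (x,ẋ)=(0.176217, 0.343245) → end (x,ẋ)=(0.156107, -0.474682)
phase 3: p=0.7447, T=0.383, ωT=1.346245, cosh=2.051592, sinh=1.791376; start (x,ẋ)=(0.156107, -0.474682) → end (x,ẋ)=(-0.704768, -4.680040)

x = -0.7048, ẋ = -4.6800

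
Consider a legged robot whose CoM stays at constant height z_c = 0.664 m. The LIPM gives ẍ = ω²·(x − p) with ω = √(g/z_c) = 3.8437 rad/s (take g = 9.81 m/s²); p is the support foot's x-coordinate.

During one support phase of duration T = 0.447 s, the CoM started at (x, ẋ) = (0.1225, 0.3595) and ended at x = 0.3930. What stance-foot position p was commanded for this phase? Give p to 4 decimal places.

p = 0.1128

ωT = 3.8437·0.447 = 1.718134; cosh(ωT) = 2.876759, sinh(ωT) = 2.697358
x(T) = p + (x₀−p)·cosh(ωT) + (ẋ₀/ω)·sinh(ωT) ⇒ p·(1 − cosh) = x(T) − x₀·cosh − (ẋ₀/ω)·sinh
numerator   = 0.3930 − (0.1225)·2.876759 − (0.3595/3.8437)·2.697358 = -0.211686
denominator = 1 − 2.876759 = -1.876759
p = -0.211686 / -1.876759 = 0.1128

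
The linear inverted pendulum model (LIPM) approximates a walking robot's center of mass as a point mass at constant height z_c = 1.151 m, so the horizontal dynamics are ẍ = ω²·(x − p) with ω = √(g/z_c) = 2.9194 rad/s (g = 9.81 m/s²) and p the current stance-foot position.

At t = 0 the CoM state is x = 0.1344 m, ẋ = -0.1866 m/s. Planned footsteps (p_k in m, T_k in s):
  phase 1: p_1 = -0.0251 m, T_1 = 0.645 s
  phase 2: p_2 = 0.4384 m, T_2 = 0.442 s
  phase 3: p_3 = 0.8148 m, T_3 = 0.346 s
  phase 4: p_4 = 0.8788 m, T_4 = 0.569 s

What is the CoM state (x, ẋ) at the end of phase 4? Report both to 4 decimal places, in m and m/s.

x = 2.2954, ẋ = 4.2711

phase 1: p=-0.0251, T=0.645, ωT=1.883013, cosh=3.362706, sinh=3.210575; start (x,ẋ)=(0.134400, -0.186600) → end (x,ẋ)=(0.306040, 0.867505)
phase 2: p=0.4384, T=0.442, ωT=1.290375, cosh=1.954658, sinh=1.679490; start (x,ẋ)=(0.306040, 0.867505) → end (x,ẋ)=(0.678746, 1.046703)
phase 3: p=0.8148, T=0.346, ωT=1.010112, cosh=1.555044, sinh=1.190866; start (x,ẋ)=(0.678746, 1.046703) → end (x,ẋ)=(1.030195, 1.154662)
phase 4: p=0.8788, T=0.569, ωT=1.661139, cosh=2.727613, sinh=2.537690; start (x,ẋ)=(1.030195, 1.154662) → end (x,ẋ)=(2.295438, 4.271086)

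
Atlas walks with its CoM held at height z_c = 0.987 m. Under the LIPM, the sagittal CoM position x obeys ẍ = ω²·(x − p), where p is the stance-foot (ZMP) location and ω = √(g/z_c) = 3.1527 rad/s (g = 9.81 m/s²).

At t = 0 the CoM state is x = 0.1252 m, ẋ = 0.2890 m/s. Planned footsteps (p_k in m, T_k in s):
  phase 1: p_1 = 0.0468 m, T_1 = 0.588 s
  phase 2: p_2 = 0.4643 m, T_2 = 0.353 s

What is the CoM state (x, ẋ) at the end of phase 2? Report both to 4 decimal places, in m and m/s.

x = 1.4121, ẋ = 3.4228

phase 1: p=0.0468, T=0.588, ωT=1.853788, cosh=3.270298, sinh=3.113655; start (x,ẋ)=(0.125200, 0.289000) → end (x,ẋ)=(0.588612, 1.714724)
phase 2: p=0.4643, T=0.353, ωT=1.112903, cosh=1.685892, sinh=1.357288; start (x,ẋ)=(0.588612, 1.714724) → end (x,ẋ)=(1.412093, 3.422786)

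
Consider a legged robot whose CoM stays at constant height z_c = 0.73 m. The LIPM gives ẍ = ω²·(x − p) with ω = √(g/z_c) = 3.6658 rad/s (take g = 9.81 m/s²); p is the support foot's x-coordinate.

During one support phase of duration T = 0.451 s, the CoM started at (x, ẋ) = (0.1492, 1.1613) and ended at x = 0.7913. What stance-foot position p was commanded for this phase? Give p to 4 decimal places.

p = 0.2400

ωT = 3.6658·0.451 = 1.653276; cosh(ωT) = 2.707743, sinh(ωT) = 2.516321
x(T) = p + (x₀−p)·cosh(ωT) + (ẋ₀/ω)·sinh(ωT) ⇒ p·(1 − cosh) = x(T) − x₀·cosh − (ẋ₀/ω)·sinh
numerator   = 0.7913 − (0.1492)·2.707743 − (1.1613/3.6658)·2.516321 = -0.409848
denominator = 1 − 2.707743 = -1.707743
p = -0.409848 / -1.707743 = 0.2400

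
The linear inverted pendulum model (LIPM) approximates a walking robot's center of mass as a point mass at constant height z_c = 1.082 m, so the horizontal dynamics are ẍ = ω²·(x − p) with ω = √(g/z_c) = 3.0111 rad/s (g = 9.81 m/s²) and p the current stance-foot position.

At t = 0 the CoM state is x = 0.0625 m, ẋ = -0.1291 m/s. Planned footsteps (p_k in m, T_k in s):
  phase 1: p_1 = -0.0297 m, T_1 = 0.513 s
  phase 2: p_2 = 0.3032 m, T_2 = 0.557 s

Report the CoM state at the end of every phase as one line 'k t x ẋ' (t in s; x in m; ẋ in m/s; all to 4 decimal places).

phase 1: p=-0.0297, T=0.513, ωT=1.544694, cosh=2.449958, sinh=2.236581; start (x,ẋ)=(0.062500, -0.129100) → end (x,ẋ)=(0.100293, 0.304638)
phase 2: p=0.3032, T=0.557, ωT=1.677183, cosh=2.768680, sinh=2.581781; start (x,ẋ)=(0.100293, 0.304638) → end (x,ẋ)=(0.002619, -0.733952)

1 0.5130 0.1003 0.3046
2 1.0700 0.0026 -0.7340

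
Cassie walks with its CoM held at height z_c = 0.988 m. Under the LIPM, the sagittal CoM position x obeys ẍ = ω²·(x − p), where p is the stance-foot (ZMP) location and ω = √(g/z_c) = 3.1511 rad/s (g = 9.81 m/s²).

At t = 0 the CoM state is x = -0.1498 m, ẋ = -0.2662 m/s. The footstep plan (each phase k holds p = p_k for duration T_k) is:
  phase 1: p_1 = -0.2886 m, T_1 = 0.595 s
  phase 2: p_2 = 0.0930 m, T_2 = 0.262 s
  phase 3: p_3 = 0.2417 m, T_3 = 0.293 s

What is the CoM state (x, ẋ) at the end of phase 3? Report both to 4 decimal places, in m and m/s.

phase 1: p=-0.2886, T=0.595, ωT=1.874904, cosh=3.336783, sinh=3.183413; start (x,ẋ)=(-0.149800, -0.266200) → end (x,ẋ)=(-0.094384, 0.504086)
phase 2: p=0.0930, T=0.262, ωT=0.825588, cosh=1.360600, sinh=0.922623; start (x,ẋ)=(-0.094384, 0.504086) → end (x,ẋ)=(-0.014362, 0.141082)
phase 3: p=0.2417, T=0.293, ωT=0.923272, cosh=1.457366, sinh=1.060149; start (x,ẋ)=(-0.014362, 0.141082) → end (x,ẋ)=(-0.084010, -0.649801)

x = -0.0840, ẋ = -0.6498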